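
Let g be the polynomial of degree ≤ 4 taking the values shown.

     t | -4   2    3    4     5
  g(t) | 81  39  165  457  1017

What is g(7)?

3469

Write g(t) = at^4 + bt^3 + ct^2 + dt + e. Substituting each data point gives a linear system:
  256a - 64b + 16c - 4d + e = 81
  16a + 8b + 4c + 2d + e = 39
  81a + 27b + 9c + 3d + e = 165
  256a + 64b + 16c + 4d + e = 457
  625a + 125b + 25c + 5d + e = 1017
Solving the system yields a = 1, b = 3, c = 1, d = -1, e = -3.
So g(t) = t^4 + 3t^3 + t^2 - t - 3.
Then g(7) = 3469.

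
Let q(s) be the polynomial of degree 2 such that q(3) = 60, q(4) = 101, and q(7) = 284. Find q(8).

365

Using the Lagrange interpolation formula with nodes 3, 4, 7:
  L_0(s) = (s - 4)(s - 7) / 4
  L_1(s) = (s - 3)(s - 7) / -3
  L_2(s) = (s - 3)(s - 4) / 12
Then q(s) = 60·L_0(s) + 101·L_1(s) + 284·L_2(s).
Expanding and collecting terms gives q(s) = 5s^2 + 6s - 3.
Evaluating at s = 8: q(8) = 365.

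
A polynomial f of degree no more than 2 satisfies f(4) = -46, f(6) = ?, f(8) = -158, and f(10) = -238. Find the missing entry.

The 3 known points determine the degree-2 polynomial uniquely.
Write f(n) = an^2 + bn + c. Substituting each data point gives a linear system:
  16a + 4b + c = -46
  64a + 8b + c = -158
  100a + 10b + c = -238
Solving the system yields a = -2, b = -4, c = 2.
So f(n) = -2n^2 - 4n + 2.
Then f(6) = -94.

-94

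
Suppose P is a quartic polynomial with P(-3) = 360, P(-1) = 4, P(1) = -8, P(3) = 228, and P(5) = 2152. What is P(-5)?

2692

Using the Lagrange interpolation formula with nodes -3, -1, 1, 3, 5:
  L_0(x) = (x + 1)(x - 1)(x - 3)(x - 5) / 384
  L_1(x) = (x + 3)(x - 1)(x - 3)(x - 5) / -96
  L_2(x) = (x + 3)(x + 1)(x - 3)(x - 5) / 64
  L_3(x) = (x + 3)(x + 1)(x - 1)(x - 5) / -96
  L_4(x) = (x + 3)(x + 1)(x - 1)(x - 3) / 384
Then P(x) = 360·L_0(x) + 4·L_1(x) - 8·L_2(x) + 228·L_3(x) + 2152·L_4(x).
Expanding and collecting terms gives P(x) = 4x^4 - 2x^3 - 3x^2 - 4x - 3.
Evaluating at x = -5: P(-5) = 2692.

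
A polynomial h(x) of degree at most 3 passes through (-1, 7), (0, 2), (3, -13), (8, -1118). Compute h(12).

-4270

Using the Lagrange interpolation formula with nodes -1, 0, 3, 8:
  L_0(x) = x(x - 3)(x - 8) / -36
  L_1(x) = (x + 1)(x - 3)(x - 8) / 24
  L_2(x) = (x + 1)x(x - 8) / -60
  L_3(x) = (x + 1)x(x - 3) / 360
Then h(x) = 7·L_0(x) + 2·L_1(x) - 13·L_2(x) - 1118·L_3(x).
Expanding and collecting terms gives h(x) = -3x^3 + 6x^2 + 4x + 2.
Evaluating at x = 12: h(12) = -4270.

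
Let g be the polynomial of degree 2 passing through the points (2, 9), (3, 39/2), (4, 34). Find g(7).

203/2

Forward differences of the values at u = 2, 3, 4:
  g  : 9  39/2  34
  Δ  : 21/2  29/2
  Δ^2: 4
The second differences are constant, confirming degree 2.
Interpolating (Newton forward form) and evaluating at u = 7 gives g(7) = 203/2.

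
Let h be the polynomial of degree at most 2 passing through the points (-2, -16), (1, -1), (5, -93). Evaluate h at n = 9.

Write h(n) = an^2 + bn + c. Substituting each data point gives a linear system:
  4a - 2b + c = -16
  a + b + c = -1
  25a + 5b + c = -93
Solving the system yields a = -4, b = 1, c = 2.
So h(n) = -4n^2 + n + 2.
Then h(9) = -313.

-313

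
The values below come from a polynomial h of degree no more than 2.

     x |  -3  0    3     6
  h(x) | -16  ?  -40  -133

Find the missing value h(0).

-1

On equispaced nodes a degree-2 polynomial has vanishing third forward difference, so
  - h(-3) + 3·h(0) - 3·h(3) + h(6) = 0.
Substituting the known values and solving for h(0):
  3·h(0) = -3
  h(0) = -1.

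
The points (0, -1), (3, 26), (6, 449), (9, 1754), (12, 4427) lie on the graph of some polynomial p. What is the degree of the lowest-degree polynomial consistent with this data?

Forward differences of the values at u = 0, 3, 6, 9, 12:
  p  : -1  26  449  1754  4427
  Δ  : 27  423  1305  2673
  Δ^2: 396  882  1368
  Δ^3: 486  486
  Δ^4: 0
The third differences are constant (486) and nonzero, while all higher differences vanish, so the minimal degree is 3.

3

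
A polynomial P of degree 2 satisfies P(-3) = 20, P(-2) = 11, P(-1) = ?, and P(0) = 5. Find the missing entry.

6

On equispaced nodes a degree-2 polynomial has vanishing third forward difference, so
  - P(-3) + 3·P(-2) - 3·P(-1) + P(0) = 0.
Substituting the known values and solving for P(-1):
  -3·P(-1) = -18
  P(-1) = 6.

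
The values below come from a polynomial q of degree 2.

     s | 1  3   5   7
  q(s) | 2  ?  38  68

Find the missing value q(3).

16

On equispaced nodes a degree-2 polynomial has vanishing third forward difference, so
  - q(1) + 3·q(3) - 3·q(5) + q(7) = 0.
Substituting the known values and solving for q(3):
  3·q(3) = 48
  q(3) = 16.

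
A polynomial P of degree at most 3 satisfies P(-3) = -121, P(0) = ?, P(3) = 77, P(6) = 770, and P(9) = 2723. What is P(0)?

-4

On equispaced nodes a degree-3 polynomial has vanishing fourth forward difference, so
  P(-3) - 4·P(0) + 6·P(3) - 4·P(6) + P(9) = 0.
Substituting the known values and solving for P(0):
  -4·P(0) = 16
  P(0) = -4.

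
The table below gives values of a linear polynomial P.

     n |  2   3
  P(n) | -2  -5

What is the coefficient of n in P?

Write P(n) = an + b. Substituting each data point gives a linear system:
  2a + b = -2
  3a + b = -5
Solving the system yields a = -3, b = 4.
So P(n) = -3n + 4.
The leading coefficient is -3.

-3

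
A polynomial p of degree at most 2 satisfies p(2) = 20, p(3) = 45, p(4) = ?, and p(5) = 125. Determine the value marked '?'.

80

On equispaced nodes a degree-2 polynomial has vanishing third forward difference, so
  - p(2) + 3·p(3) - 3·p(4) + p(5) = 0.
Substituting the known values and solving for p(4):
  -3·p(4) = -240
  p(4) = 80.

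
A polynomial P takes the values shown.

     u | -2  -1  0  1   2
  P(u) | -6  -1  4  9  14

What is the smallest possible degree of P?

Forward differences of the values at u = -2, -1, 0, 1, 2:
  P  : -6  -1  4  9  14
  Δ  : 5  5  5  5
  Δ^2: 0  0  0
  Δ^3: 0  0
  Δ^4: 0
The first differences are constant (5) and nonzero, while all higher differences vanish, so the minimal degree is 1.

1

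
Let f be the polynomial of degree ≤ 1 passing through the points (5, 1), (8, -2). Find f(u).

Write f(u) = au + b. Substituting each data point gives a linear system:
  5a + b = 1
  8a + b = -2
Solving the system yields a = -1, b = 6.
So f(u) = -u + 6.
Check: f(8) = -2. ✓

f(u) = -u + 6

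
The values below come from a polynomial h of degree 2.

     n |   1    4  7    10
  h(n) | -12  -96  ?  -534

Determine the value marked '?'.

-270

On equispaced nodes a degree-2 polynomial has vanishing third forward difference, so
  - h(1) + 3·h(4) - 3·h(7) + h(10) = 0.
Substituting the known values and solving for h(7):
  -3·h(7) = 810
  h(7) = -270.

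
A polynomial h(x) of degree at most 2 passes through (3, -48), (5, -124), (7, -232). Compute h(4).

-82

Using the Lagrange interpolation formula with nodes 3, 5, 7:
  L_0(x) = (x - 5)(x - 7) / 8
  L_1(x) = (x - 3)(x - 7) / -4
  L_2(x) = (x - 3)(x - 5) / 8
Then h(x) = -48·L_0(x) - 124·L_1(x) - 232·L_2(x).
Expanding and collecting terms gives h(x) = -4x² - 6x + 6.
Evaluating at x = 4: h(4) = -82.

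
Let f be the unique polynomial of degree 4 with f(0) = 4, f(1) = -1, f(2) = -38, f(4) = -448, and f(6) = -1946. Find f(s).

f(s) = -s^4 - 3s^3 - s + 4

Write f(s) = as^4 + bs^3 + cs^2 + ds + e. Substituting each data point gives a linear system:
  e = 4
  a + b + c + d + e = -1
  16a + 8b + 4c + 2d + e = -38
  256a + 64b + 16c + 4d + e = -448
  1296a + 216b + 36c + 6d + e = -1946
Solving the system yields a = -1, b = -3, c = 0, d = -1, e = 4.
So f(s) = -s^4 - 3s^3 - s + 4.
Check: f(4) = -448. ✓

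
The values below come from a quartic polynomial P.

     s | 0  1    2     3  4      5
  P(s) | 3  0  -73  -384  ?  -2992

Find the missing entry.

On equispaced nodes a degree-4 polynomial has vanishing fifth forward difference, so
  - P(0) + 5·P(1) - 10·P(2) + 10·P(3) - 5·P(4) + P(5) = 0.
Substituting the known values and solving for P(4):
  -5·P(4) = 6105
  P(4) = -1221.

-1221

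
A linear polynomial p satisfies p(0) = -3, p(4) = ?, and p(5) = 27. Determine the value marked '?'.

21

The 2 known points determine the degree-1 polynomial uniquely.
Write p(u) = au + b. Substituting each data point gives a linear system:
  b = -3
  5a + b = 27
Solving the system yields a = 6, b = -3.
So p(u) = 6u - 3.
Then p(4) = 21.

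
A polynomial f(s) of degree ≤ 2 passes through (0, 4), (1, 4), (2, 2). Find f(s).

Using the Lagrange interpolation formula with nodes 0, 1, 2:
  L_0(s) = (s - 1)(s - 2) / 2
  L_1(s) = s(s - 2) / -1
  L_2(s) = s(s - 1) / 2
Then f(s) = 4·L_0(s) + 4·L_1(s) + 2·L_2(s).
Expanding and collecting terms gives f(s) = -s² + s + 4.
Check: f(2) = 2. ✓

f(s) = -s^2 + s + 4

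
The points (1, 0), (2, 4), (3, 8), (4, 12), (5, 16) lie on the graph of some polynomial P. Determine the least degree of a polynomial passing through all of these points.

1

Forward differences of the values at n = 1, 2, 3, 4, 5:
  P  : 0  4  8  12  16
  Δ  : 4  4  4  4
  Δ^2: 0  0  0
  Δ^3: 0  0
  Δ^4: 0
The first differences are constant (4) and nonzero, while all higher differences vanish, so the minimal degree is 1.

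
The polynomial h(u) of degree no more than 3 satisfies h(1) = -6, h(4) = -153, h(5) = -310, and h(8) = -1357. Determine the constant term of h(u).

Write h(u) = au^3 + bu^2 + cu + d. Substituting each data point gives a linear system:
  a + b + c + d = -6
  64a + 16b + 4c + d = -153
  125a + 25b + 5c + d = -310
  512a + 64b + 8c + d = -1357
Solving the system yields a = -3, b = 3, c = -1, d = -5.
So h(u) = -3u^3 + 3u^2 - u - 5.
The constant term is -5.

-5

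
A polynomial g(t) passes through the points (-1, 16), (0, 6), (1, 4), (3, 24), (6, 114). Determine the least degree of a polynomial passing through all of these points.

Divided differences on the nodes -1, 0, 1, 3, 6:
  order 0: 16  6  4  24  114
  order 1: -10  -2  10  30
  order 2: 4  4  4
  order 3: 0  0
  order 4: 0
The order-2 divided differences are all 4 (nonzero) and every higher order vanishes, so the data lies on a polynomial of degree exactly 2.

2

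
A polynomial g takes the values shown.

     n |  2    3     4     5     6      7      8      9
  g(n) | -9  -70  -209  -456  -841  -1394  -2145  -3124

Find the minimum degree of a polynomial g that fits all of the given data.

Forward differences of the values at n = 2, 3, 4, 5, 6, 7, 8, 9:
  g  : -9  -70  -209  -456  -841  -1394  -2145  -3124
  Δ  : -61  -139  -247  -385  -553  -751  -979
  Δ^2: -78  -108  -138  -168  -198  -228
  Δ^3: -30  -30  -30  -30  -30
  Δ^4: 0  0  0  0
  Δ^5: 0  0  0
  Δ^6: 0  0
  Δ^7: 0
The third differences are constant (-30) and nonzero, while all higher differences vanish, so the minimal degree is 3.

3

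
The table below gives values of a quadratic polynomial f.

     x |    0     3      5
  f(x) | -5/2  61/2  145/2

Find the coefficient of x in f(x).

Write f(x) = ax^2 + bx + c. Substituting each data point gives a linear system:
  c = -5/2
  9a + 3b + c = 61/2
  25a + 5b + c = 145/2
Solving the system yields a = 2, b = 5, c = -5/2.
So f(x) = 2x^2 + 5x - 5/2.
The coefficient of x is 5.

5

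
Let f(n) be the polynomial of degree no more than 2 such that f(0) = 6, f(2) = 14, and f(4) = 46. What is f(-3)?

39

Write f(n) = an^2 + bn + c. Substituting each data point gives a linear system:
  c = 6
  4a + 2b + c = 14
  16a + 4b + c = 46
Solving the system yields a = 3, b = -2, c = 6.
So f(n) = 3n^2 - 2n + 6.
Then f(-3) = 39.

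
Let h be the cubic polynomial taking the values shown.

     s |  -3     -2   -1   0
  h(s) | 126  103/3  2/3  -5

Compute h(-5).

1810/3

Forward differences of the values at s = -3, -2, -1, 0:
  h  : 126  103/3  2/3  -5
  Δ  : -275/3  -101/3  -17/3
  Δ^2: 58  28
  Δ^3: -30
The third differences are constant, confirming degree 3.
Interpolating (Newton forward form) and evaluating at s = -5 gives h(-5) = 1810/3.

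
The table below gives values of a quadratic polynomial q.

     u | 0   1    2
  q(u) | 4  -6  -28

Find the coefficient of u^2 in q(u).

Write q(u) = au^2 + bu + c. Substituting each data point gives a linear system:
  c = 4
  a + b + c = -6
  4a + 2b + c = -28
Solving the system yields a = -6, b = -4, c = 4.
So q(u) = -6u^2 - 4u + 4.
The leading coefficient is -6.

-6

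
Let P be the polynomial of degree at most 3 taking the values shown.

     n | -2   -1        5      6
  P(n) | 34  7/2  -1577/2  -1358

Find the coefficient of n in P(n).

4

Write P(n) = an^3 + bn^2 + cn + d. Substituting each data point gives a linear system:
  -8a + 4b - 2c + d = 34
  -a + b - c + d = 7/2
  125a + 25b + 5c + d = -1577/2
  216a + 36b + 6c + d = -1358
Solving the system yields a = -6, b = -5/2, c = 4, d = 4.
So P(n) = -6n^3 - (5/2)n^2 + 4n + 4.
The coefficient of n is 4.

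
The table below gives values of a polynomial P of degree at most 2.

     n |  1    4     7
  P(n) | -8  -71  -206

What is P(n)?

Using the Lagrange interpolation formula with nodes 1, 4, 7:
  L_0(n) = (n - 4)(n - 7) / 18
  L_1(n) = (n - 1)(n - 7) / -9
  L_2(n) = (n - 1)(n - 4) / 18
Then P(n) = -8·L_0(n) - 71·L_1(n) - 206·L_2(n).
Expanding and collecting terms gives P(n) = -4n^2 - n - 3.
Check: P(7) = -206. ✓

P(n) = -4n^2 - n - 3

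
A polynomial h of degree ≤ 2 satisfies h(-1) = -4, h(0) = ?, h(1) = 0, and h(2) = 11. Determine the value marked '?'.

-5

On equispaced nodes a degree-2 polynomial has vanishing third forward difference, so
  - h(-1) + 3·h(0) - 3·h(1) + h(2) = 0.
Substituting the known values and solving for h(0):
  3·h(0) = -15
  h(0) = -5.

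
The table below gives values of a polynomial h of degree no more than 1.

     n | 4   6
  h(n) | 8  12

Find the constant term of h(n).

Write h(n) = an + b. Substituting each data point gives a linear system:
  4a + b = 8
  6a + b = 12
Solving the system yields a = 2, b = 0.
So h(n) = 2n.
The constant term is 0.

0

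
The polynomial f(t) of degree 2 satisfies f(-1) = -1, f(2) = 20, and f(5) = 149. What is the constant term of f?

-6

Write f(t) = at^2 + bt + c. Substituting each data point gives a linear system:
  a - b + c = -1
  4a + 2b + c = 20
  25a + 5b + c = 149
Solving the system yields a = 6, b = 1, c = -6.
So f(t) = 6t^2 + t - 6.
The constant term is -6.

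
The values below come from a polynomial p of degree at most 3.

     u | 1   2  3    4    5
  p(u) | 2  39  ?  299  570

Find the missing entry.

130

On equispaced nodes a degree-3 polynomial has vanishing fourth forward difference, so
  p(1) - 4·p(2) + 6·p(3) - 4·p(4) + p(5) = 0.
Substituting the known values and solving for p(3):
  6·p(3) = 780
  p(3) = 130.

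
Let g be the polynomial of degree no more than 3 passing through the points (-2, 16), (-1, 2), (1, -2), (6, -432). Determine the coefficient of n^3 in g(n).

Write g(n) = an^3 + bn^2 + cn + d. Substituting each data point gives a linear system:
  -8a + 4b - 2c + d = 16
  -a + b - c + d = 2
  a + b + c + d = -2
  216a + 36b + 6c + d = -432
Solving the system yields a = -2, b = 0, c = 0, d = 0.
So g(n) = -2n^3.
The leading coefficient is -2.

-2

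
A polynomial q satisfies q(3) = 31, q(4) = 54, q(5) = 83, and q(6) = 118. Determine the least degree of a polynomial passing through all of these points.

Forward differences of the values at u = 3, 4, 5, 6:
  q  : 31  54  83  118
  Δ  : 23  29  35
  Δ^2: 6  6
  Δ^3: 0
The second differences are constant (6) and nonzero, while all higher differences vanish, so the minimal degree is 2.

2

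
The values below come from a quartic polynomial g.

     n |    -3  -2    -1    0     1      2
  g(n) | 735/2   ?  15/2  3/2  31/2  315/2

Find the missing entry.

139/2

On equispaced nodes a degree-4 polynomial has vanishing fifth forward difference, so
  - g(-3) + 5·g(-2) - 10·g(-1) + 10·g(0) - 5·g(1) + g(2) = 0.
Substituting the known values and solving for g(-2):
  5·g(-2) = 695/2
  g(-2) = 139/2.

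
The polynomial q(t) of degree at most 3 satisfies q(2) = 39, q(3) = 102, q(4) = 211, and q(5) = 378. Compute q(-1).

Forward differences of the values at t = 2, 3, 4, 5:
  q  : 39  102  211  378
  Δ  : 63  109  167
  Δ^2: 46  58
  Δ^3: 12
The third differences are constant, confirming degree 3.
Interpolating (Newton forward form) and evaluating at t = -1 gives q(-1) = 6.

6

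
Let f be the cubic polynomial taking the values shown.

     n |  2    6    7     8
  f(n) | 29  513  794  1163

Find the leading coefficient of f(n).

2

Write f(n) = an^3 + bn^2 + cn + d. Substituting each data point gives a linear system:
  8a + 4b + 2c + d = 29
  216a + 36b + 6c + d = 513
  343a + 49b + 7c + d = 794
  512a + 64b + 8c + d = 1163
Solving the system yields a = 2, b = 2, c = 1, d = 3.
So f(n) = 2n^3 + 2n^2 + n + 3.
The leading coefficient is 2.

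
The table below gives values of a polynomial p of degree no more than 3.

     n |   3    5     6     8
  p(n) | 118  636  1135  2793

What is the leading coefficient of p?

6

Write p(n) = an^3 + bn^2 + cn + d. Substituting each data point gives a linear system:
  27a + 9b + 3c + d = 118
  125a + 25b + 5c + d = 636
  216a + 36b + 6c + d = 1135
  512a + 64b + 8c + d = 2793
Solving the system yields a = 6, b = -4, c = -3, d = 1.
So p(n) = 6n^3 - 4n^2 - 3n + 1.
The leading coefficient is 6.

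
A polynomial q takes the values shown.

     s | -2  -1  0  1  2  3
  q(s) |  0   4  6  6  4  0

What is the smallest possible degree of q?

2

Forward differences of the values at s = -2, -1, 0, 1, 2, 3:
  q  : 0  4  6  6  4  0
  Δ  : 4  2  0  -2  -4
  Δ^2: -2  -2  -2  -2
  Δ^3: 0  0  0
  Δ^4: 0  0
  Δ^5: 0
The second differences are constant (-2) and nonzero, while all higher differences vanish, so the minimal degree is 2.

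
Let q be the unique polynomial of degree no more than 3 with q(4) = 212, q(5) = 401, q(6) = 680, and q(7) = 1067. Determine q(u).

q(u) = 3u^3 + 6u - 4

Write q(u) = au^3 + bu^2 + cu + d. Substituting each data point gives a linear system:
  64a + 16b + 4c + d = 212
  125a + 25b + 5c + d = 401
  216a + 36b + 6c + d = 680
  343a + 49b + 7c + d = 1067
Solving the system yields a = 3, b = 0, c = 6, d = -4.
So q(u) = 3u^3 + 6u - 4.
Check: q(5) = 401. ✓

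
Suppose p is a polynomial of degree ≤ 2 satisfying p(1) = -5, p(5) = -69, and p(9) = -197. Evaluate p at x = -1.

3

Write p(x) = ax^2 + bx + c. Substituting each data point gives a linear system:
  a + b + c = -5
  25a + 5b + c = -69
  81a + 9b + c = -197
Solving the system yields a = -2, b = -4, c = 1.
So p(x) = -2x^2 - 4x + 1.
Then p(-1) = 3.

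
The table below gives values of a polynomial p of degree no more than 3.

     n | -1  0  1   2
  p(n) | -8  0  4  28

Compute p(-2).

Write p(n) = an^3 + bn^2 + cn + d. Substituting each data point gives a linear system:
  -a + b - c + d = -8
  d = 0
  a + b + c + d = 4
  8a + 4b + 2c + d = 28
Solving the system yields a = 4, b = -2, c = 2, d = 0.
So p(n) = 4n^3 - 2n^2 + 2n.
Then p(-2) = -44.

-44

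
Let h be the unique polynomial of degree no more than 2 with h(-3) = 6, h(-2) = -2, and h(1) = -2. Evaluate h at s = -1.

-6

Write h(s) = as^2 + bs + c. Substituting each data point gives a linear system:
  9a - 3b + c = 6
  4a - 2b + c = -2
  a + b + c = -2
Solving the system yields a = 2, b = 2, c = -6.
So h(s) = 2s^2 + 2s - 6.
Then h(-1) = -6.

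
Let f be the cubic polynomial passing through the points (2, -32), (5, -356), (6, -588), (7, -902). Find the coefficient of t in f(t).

5

Write f(t) = at^3 + bt^2 + ct + d. Substituting each data point gives a linear system:
  8a + 4b + 2c + d = -32
  125a + 25b + 5c + d = -356
  216a + 36b + 6c + d = -588
  343a + 49b + 7c + d = -902
Solving the system yields a = -2, b = -5, c = 5, d = -6.
So f(t) = -2t^3 - 5t^2 + 5t - 6.
The coefficient of t is 5.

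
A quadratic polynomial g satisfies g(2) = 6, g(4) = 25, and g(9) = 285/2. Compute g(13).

Write g(t) = at^2 + bt + c. Substituting each data point gives a linear system:
  4a + 2b + c = 6
  16a + 4b + c = 25
  81a + 9b + c = 285/2
Solving the system yields a = 2, b = -5/2, c = 3.
So g(t) = 2t² - (5/2)t + 3.
Then g(13) = 617/2.

617/2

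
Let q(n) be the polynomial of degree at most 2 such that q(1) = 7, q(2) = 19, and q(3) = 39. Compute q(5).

103

Write q(n) = an^2 + bn + c. Substituting each data point gives a linear system:
  a + b + c = 7
  4a + 2b + c = 19
  9a + 3b + c = 39
Solving the system yields a = 4, b = 0, c = 3.
So q(n) = 4n^2 + 3.
Then q(5) = 103.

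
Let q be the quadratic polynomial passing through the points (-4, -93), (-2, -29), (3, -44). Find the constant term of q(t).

-5

Write q(t) = at^2 + bt + c. Substituting each data point gives a linear system:
  16a - 4b + c = -93
  4a - 2b + c = -29
  9a + 3b + c = -44
Solving the system yields a = -5, b = 2, c = -5.
So q(t) = -5t^2 + 2t - 5.
The constant term is -5.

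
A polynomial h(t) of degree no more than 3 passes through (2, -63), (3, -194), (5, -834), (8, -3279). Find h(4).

Write h(t) = at^3 + bt^2 + ct + d. Substituting each data point gives a linear system:
  8a + 4b + 2c + d = -63
  27a + 9b + 3c + d = -194
  125a + 25b + 5c + d = -834
  512a + 64b + 8c + d = -3279
Solving the system yields a = -6, b = -3, c = -2, d = 1.
So h(t) = -6t³ - 3t² - 2t + 1.
Then h(4) = -439.

-439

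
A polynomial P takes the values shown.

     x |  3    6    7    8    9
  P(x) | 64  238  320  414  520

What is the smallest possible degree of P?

Divided differences on the nodes 3, 6, 7, 8, 9:
  order 0: 64  238  320  414  520
  order 1: 58  82  94  106
  order 2: 6  6  6
  order 3: 0  0
  order 4: 0
The order-2 divided differences are all 6 (nonzero) and every higher order vanishes, so the data lies on a polynomial of degree exactly 2.

2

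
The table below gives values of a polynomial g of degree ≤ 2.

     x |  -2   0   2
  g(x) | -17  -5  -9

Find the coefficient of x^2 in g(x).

Write g(x) = ax^2 + bx + c. Substituting each data point gives a linear system:
  4a - 2b + c = -17
  c = -5
  4a + 2b + c = -9
Solving the system yields a = -2, b = 2, c = -5.
So g(x) = -2x^2 + 2x - 5.
The leading coefficient is -2.

-2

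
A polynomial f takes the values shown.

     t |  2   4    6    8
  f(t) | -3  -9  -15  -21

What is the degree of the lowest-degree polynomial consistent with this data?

Forward differences of the values at t = 2, 4, 6, 8:
  f  : -3  -9  -15  -21
  Δ  : -6  -6  -6
  Δ^2: 0  0
  Δ^3: 0
The first differences are constant (-6) and nonzero, while all higher differences vanish, so the minimal degree is 1.

1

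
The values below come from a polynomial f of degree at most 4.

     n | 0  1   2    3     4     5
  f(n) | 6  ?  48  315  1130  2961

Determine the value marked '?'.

5

On equispaced nodes a degree-4 polynomial has vanishing fifth forward difference, so
  - f(0) + 5·f(1) - 10·f(2) + 10·f(3) - 5·f(4) + f(5) = 0.
Substituting the known values and solving for f(1):
  5·f(1) = 25
  f(1) = 5.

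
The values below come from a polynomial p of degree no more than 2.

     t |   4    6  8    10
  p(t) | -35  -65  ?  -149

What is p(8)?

The 3 known points determine the degree-2 polynomial uniquely.
Write p(t) = at^2 + bt + c. Substituting each data point gives a linear system:
  16a + 4b + c = -35
  36a + 6b + c = -65
  100a + 10b + c = -149
Solving the system yields a = -1, b = -5, c = 1.
So p(t) = -t^2 - 5t + 1.
Then p(8) = -103.

-103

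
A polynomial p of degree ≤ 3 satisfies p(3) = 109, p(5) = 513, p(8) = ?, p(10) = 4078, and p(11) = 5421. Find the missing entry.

2094

The 4 known points determine the degree-3 polynomial uniquely.
Write p(x) = ax^3 + bx^2 + cx + d. Substituting each data point gives a linear system:
  27a + 9b + 3c + d = 109
  125a + 25b + 5c + d = 513
  1000a + 100b + 10c + d = 4078
  1331a + 121b + 11c + d = 5421
Solving the system yields a = 4, b = 1, c = -2, d = -2.
So p(x) = 4x³ + x² - 2x - 2.
Then p(8) = 2094.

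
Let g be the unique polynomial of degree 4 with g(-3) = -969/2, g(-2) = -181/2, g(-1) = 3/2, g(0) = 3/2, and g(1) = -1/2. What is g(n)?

Write g(n) = an^4 + bn^3 + cn^2 + dn + e. Substituting each data point gives a linear system:
  81a - 27b + 9c - 3d + e = -969/2
  16a - 8b + 4c - 2d + e = -181/2
  a - b + c - d + e = 3/2
  e = 3/2
  a + b + c + d + e = -1/2
Solving the system yields a = -5, b = 5, c = 4, d = -6, e = 3/2.
So g(n) = -5n^4 + 5n^3 + 4n^2 - 6n + 3/2.
Check: g(-2) = -181/2. ✓

g(n) = -5n^4 + 5n^3 + 4n^2 - 6n + 3/2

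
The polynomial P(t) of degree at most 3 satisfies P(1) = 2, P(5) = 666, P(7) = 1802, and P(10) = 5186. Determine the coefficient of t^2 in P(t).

2

Write P(t) = at^3 + bt^2 + ct + d. Substituting each data point gives a linear system:
  a + b + c + d = 2
  125a + 25b + 5c + d = 666
  343a + 49b + 7c + d = 1802
  1000a + 100b + 10c + d = 5186
Solving the system yields a = 5, b = 2, c = -1, d = -4.
So P(t) = 5t^3 + 2t^2 - t - 4.
The coefficient of t^2 is 2.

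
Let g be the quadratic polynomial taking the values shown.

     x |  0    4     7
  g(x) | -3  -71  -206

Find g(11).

Write g(x) = ax^2 + bx + c. Substituting each data point gives a linear system:
  c = -3
  16a + 4b + c = -71
  49a + 7b + c = -206
Solving the system yields a = -4, b = -1, c = -3.
So g(x) = -4x² - x - 3.
Then g(11) = -498.

-498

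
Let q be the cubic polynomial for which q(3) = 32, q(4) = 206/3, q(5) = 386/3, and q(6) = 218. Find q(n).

Using the Lagrange interpolation formula with nodes 3, 4, 5, 6:
  L_0(n) = (n - 4)(n - 5)(n - 6) / -6
  L_1(n) = (n - 3)(n - 5)(n - 6) / 2
  L_2(n) = (n - 3)(n - 4)(n - 6) / -2
  L_3(n) = (n - 3)(n - 4)(n - 5) / 6
Then q(n) = 32·L_0(n) + 206/3·L_1(n) + 386/3·L_2(n) + 218·L_3(n).
Expanding and collecting terms gives q(n) = n^3 - (1/3)n^2 + 2n + 2.
Check: q(3) = 32. ✓

q(n) = n^3 - (1/3)n^2 + 2n + 2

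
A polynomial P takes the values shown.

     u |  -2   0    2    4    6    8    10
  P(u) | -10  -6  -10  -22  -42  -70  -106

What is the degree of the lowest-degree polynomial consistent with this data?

2

Forward differences of the values at u = -2, 0, 2, 4, 6, 8, 10:
  P  : -10  -6  -10  -22  -42  -70  -106
  Δ  : 4  -4  -12  -20  -28  -36
  Δ^2: -8  -8  -8  -8  -8
  Δ^3: 0  0  0  0
  Δ^4: 0  0  0
  Δ^5: 0  0
  Δ^6: 0
The second differences are constant (-8) and nonzero, while all higher differences vanish, so the minimal degree is 2.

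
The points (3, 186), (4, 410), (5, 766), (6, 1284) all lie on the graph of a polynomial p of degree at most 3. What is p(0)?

Forward differences of the values at t = 3, 4, 5, 6:
  p  : 186  410  766  1284
  Δ  : 224  356  518
  Δ^2: 132  162
  Δ^3: 30
The third differences are constant, confirming degree 3.
Interpolating (Newton forward form) and evaluating at t = 0 gives p(0) = 6.

6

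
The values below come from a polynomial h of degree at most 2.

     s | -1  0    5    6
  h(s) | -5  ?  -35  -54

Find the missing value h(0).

0

The 3 known points determine the degree-2 polynomial uniquely.
Write h(s) = as^2 + bs + c. Substituting each data point gives a linear system:
  a - b + c = -5
  25a + 5b + c = -35
  36a + 6b + c = -54
Solving the system yields a = -2, b = 3, c = 0.
So h(s) = -2s^2 + 3s.
Then h(0) = 0.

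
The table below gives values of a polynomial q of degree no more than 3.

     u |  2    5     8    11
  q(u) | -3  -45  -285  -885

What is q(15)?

-2525

Write q(u) = au^3 + bu^2 + cu + d. Substituting each data point gives a linear system:
  8a + 4b + 2c + d = -3
  125a + 25b + 5c + d = -45
  512a + 64b + 8c + d = -285
  1331a + 121b + 11c + d = -885
Solving the system yields a = -1, b = 4, c = -3, d = -5.
So q(u) = -u^3 + 4u^2 - 3u - 5.
Then q(15) = -2525.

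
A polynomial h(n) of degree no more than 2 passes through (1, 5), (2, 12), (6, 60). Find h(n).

h(n) = n^2 + 4n

Write h(n) = an^2 + bn + c. Substituting each data point gives a linear system:
  a + b + c = 5
  4a + 2b + c = 12
  36a + 6b + c = 60
Solving the system yields a = 1, b = 4, c = 0.
So h(n) = n² + 4n.
Check: h(6) = 60. ✓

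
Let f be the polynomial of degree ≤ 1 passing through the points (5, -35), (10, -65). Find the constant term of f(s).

-5

Write f(s) = as + b. Substituting each data point gives a linear system:
  5a + b = -35
  10a + b = -65
Solving the system yields a = -6, b = -5.
So f(s) = -6s - 5.
The constant term is -5.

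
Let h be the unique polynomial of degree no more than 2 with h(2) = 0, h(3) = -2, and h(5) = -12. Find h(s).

h(s) = -s^2 + 3s - 2

Write h(s) = as^2 + bs + c. Substituting each data point gives a linear system:
  4a + 2b + c = 0
  9a + 3b + c = -2
  25a + 5b + c = -12
Solving the system yields a = -1, b = 3, c = -2.
So h(s) = -s^2 + 3s - 2.
Check: h(3) = -2. ✓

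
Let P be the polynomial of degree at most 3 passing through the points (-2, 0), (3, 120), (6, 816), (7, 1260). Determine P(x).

Using the Lagrange interpolation formula with nodes -2, 3, 6, 7:
  L_0(x) = (x - 3)(x - 6)(x - 7) / -360
  L_1(x) = (x + 2)(x - 6)(x - 7) / 60
  L_2(x) = (x + 2)(x - 3)(x - 7) / -24
  L_3(x) = (x + 2)(x - 3)(x - 6) / 36
Then P(x) = 0·L_0(x) + 120·L_1(x) + 816·L_2(x) + 1260·L_3(x).
Expanding and collecting terms gives P(x) = 3x³ + 5x² - 2x.
Check: P(7) = 1260. ✓

P(x) = 3x^3 + 5x^2 - 2x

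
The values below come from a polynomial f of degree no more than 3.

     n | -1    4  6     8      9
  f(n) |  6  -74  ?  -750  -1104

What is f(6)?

The 4 known points determine the degree-3 polynomial uniquely.
Write f(n) = an^3 + bn^2 + cn + d. Substituting each data point gives a linear system:
  -a + b - c + d = 6
  64a + 16b + 4c + d = -74
  512a + 64b + 8c + d = -750
  729a + 81b + 9c + d = -1104
Solving the system yields a = -2, b = 5, c = -5, d = -6.
So f(n) = -2n^3 + 5n^2 - 5n - 6.
Then f(6) = -288.

-288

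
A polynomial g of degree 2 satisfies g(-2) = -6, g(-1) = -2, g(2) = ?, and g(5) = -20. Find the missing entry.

-2

The 3 known points determine the degree-2 polynomial uniquely.
Write g(x) = ax^2 + bx + c. Substituting each data point gives a linear system:
  4a - 2b + c = -6
  a - b + c = -2
  25a + 5b + c = -20
Solving the system yields a = -1, b = 1, c = 0.
So g(x) = -x² + x.
Then g(2) = -2.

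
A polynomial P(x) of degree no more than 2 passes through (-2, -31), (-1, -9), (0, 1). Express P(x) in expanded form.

Write P(x) = ax^2 + bx + c. Substituting each data point gives a linear system:
  4a - 2b + c = -31
  a - b + c = -9
  c = 1
Solving the system yields a = -6, b = 4, c = 1.
So P(x) = -6x^2 + 4x + 1.
Check: P(-1) = -9. ✓

P(x) = -6x^2 + 4x + 1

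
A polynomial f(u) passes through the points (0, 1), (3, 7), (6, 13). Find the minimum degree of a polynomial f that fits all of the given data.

1

Forward differences of the values at u = 0, 3, 6:
  f  : 1  7  13
  Δ  : 6  6
  Δ^2: 0
The first differences are constant (6) and nonzero, while all higher differences vanish, so the minimal degree is 1.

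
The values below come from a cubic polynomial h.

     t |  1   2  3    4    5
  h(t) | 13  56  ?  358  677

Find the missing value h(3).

On equispaced nodes a degree-3 polynomial has vanishing fourth forward difference, so
  h(1) - 4·h(2) + 6·h(3) - 4·h(4) + h(5) = 0.
Substituting the known values and solving for h(3):
  6·h(3) = 966
  h(3) = 161.

161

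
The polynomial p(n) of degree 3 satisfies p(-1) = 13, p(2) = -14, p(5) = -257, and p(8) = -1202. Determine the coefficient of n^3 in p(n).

-3

Write p(n) = an^3 + bn^2 + cn + d. Substituting each data point gives a linear system:
  -a + b - c + d = 13
  8a + 4b + 2c + d = -14
  125a + 25b + 5c + d = -257
  512a + 64b + 8c + d = -1202
Solving the system yields a = -3, b = 6, c = -6, d = -2.
So p(n) = -3n³ + 6n² - 6n - 2.
The leading coefficient is -3.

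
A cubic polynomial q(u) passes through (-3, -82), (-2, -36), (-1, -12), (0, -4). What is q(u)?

q(u) = u^3 - 5u^2 + 2u - 4

Using the Lagrange interpolation formula with nodes -3, -2, -1, 0:
  L_0(u) = (u + 2)(u + 1)u / -6
  L_1(u) = (u + 3)(u + 1)u / 2
  L_2(u) = (u + 3)(u + 2)u / -2
  L_3(u) = (u + 3)(u + 2)(u + 1) / 6
Then q(u) = -82·L_0(u) - 36·L_1(u) - 12·L_2(u) - 4·L_3(u).
Expanding and collecting terms gives q(u) = u^3 - 5u^2 + 2u - 4.
Check: q(-1) = -12. ✓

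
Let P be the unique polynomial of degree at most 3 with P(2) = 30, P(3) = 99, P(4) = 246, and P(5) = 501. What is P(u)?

P(u) = 5u^3 - 6u^2 + 4u + 6

Write P(u) = au^3 + bu^2 + cu + d. Substituting each data point gives a linear system:
  8a + 4b + 2c + d = 30
  27a + 9b + 3c + d = 99
  64a + 16b + 4c + d = 246
  125a + 25b + 5c + d = 501
Solving the system yields a = 5, b = -6, c = 4, d = 6.
So P(u) = 5u³ - 6u² + 4u + 6.
Check: P(5) = 501. ✓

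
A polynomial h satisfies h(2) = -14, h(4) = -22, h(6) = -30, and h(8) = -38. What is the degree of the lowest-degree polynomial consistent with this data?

1

Forward differences of the values at u = 2, 4, 6, 8:
  h  : -14  -22  -30  -38
  Δ  : -8  -8  -8
  Δ^2: 0  0
  Δ^3: 0
The first differences are constant (-8) and nonzero, while all higher differences vanish, so the minimal degree is 1.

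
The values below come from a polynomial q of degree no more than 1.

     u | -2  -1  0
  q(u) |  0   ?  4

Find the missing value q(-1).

The 2 known points determine the degree-1 polynomial uniquely.
Write q(u) = au + b. Substituting each data point gives a linear system:
  -2a + b = 0
  b = 4
Solving the system yields a = 2, b = 4.
So q(u) = 2u + 4.
Then q(-1) = 2.

2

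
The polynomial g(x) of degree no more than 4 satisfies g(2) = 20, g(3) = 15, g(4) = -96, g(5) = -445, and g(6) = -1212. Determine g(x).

g(x) = -2x^4 + 6x^3 + 3x^2 - 4x

Using the Lagrange interpolation formula with nodes 2, 3, 4, 5, 6:
  L_0(x) = (x - 3)(x - 4)(x - 5)(x - 6) / 24
  L_1(x) = (x - 2)(x - 4)(x - 5)(x - 6) / -6
  L_2(x) = (x - 2)(x - 3)(x - 5)(x - 6) / 4
  L_3(x) = (x - 2)(x - 3)(x - 4)(x - 6) / -6
  L_4(x) = (x - 2)(x - 3)(x - 4)(x - 5) / 24
Then g(x) = 20·L_0(x) + 15·L_1(x) - 96·L_2(x) - 445·L_3(x) - 1212·L_4(x).
Expanding and collecting terms gives g(x) = -2x⁴ + 6x³ + 3x² - 4x.
Check: g(5) = -445. ✓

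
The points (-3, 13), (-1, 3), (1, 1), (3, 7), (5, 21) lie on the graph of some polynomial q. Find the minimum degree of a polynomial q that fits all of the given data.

2

Forward differences of the values at x = -3, -1, 1, 3, 5:
  q  : 13  3  1  7  21
  Δ  : -10  -2  6  14
  Δ^2: 8  8  8
  Δ^3: 0  0
  Δ^4: 0
The second differences are constant (8) and nonzero, while all higher differences vanish, so the minimal degree is 2.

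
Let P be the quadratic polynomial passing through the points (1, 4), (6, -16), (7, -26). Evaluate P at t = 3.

2

Write P(t) = at^2 + bt + c. Substituting each data point gives a linear system:
  a + b + c = 4
  36a + 6b + c = -16
  49a + 7b + c = -26
Solving the system yields a = -1, b = 3, c = 2.
So P(t) = -t^2 + 3t + 2.
Then P(3) = 2.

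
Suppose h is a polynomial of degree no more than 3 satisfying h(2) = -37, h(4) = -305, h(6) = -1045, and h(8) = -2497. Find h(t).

Using the Lagrange interpolation formula with nodes 2, 4, 6, 8:
  L_0(t) = (t - 4)(t - 6)(t - 8) / -48
  L_1(t) = (t - 2)(t - 6)(t - 8) / 16
  L_2(t) = (t - 2)(t - 4)(t - 8) / -16
  L_3(t) = (t - 2)(t - 4)(t - 6) / 48
Then h(t) = -37·L_0(t) - 305·L_1(t) - 1045·L_2(t) - 2497·L_3(t).
Expanding and collecting terms gives h(t) = -5t^3 + t^2 - 1.
Check: h(4) = -305. ✓

h(t) = -5t^3 + t^2 - 1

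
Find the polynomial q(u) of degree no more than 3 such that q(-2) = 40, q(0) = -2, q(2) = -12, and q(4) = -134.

q(u) = -3u^3 + 4u^2 - u - 2

Using the Lagrange interpolation formula with nodes -2, 0, 2, 4:
  L_0(u) = u(u - 2)(u - 4) / -48
  L_1(u) = (u + 2)(u - 2)(u - 4) / 16
  L_2(u) = (u + 2)u(u - 4) / -16
  L_3(u) = (u + 2)u(u - 2) / 48
Then q(u) = 40·L_0(u) - 2·L_1(u) - 12·L_2(u) - 134·L_3(u).
Expanding and collecting terms gives q(u) = -3u³ + 4u² - u - 2.
Check: q(-2) = 40. ✓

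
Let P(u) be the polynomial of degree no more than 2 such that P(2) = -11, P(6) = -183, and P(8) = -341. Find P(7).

-256

Write P(u) = au^2 + bu + c. Substituting each data point gives a linear system:
  4a + 2b + c = -11
  36a + 6b + c = -183
  64a + 8b + c = -341
Solving the system yields a = -6, b = 5, c = 3.
So P(u) = -6u^2 + 5u + 3.
Then P(7) = -256.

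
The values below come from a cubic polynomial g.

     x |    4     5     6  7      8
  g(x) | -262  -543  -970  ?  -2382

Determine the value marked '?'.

The 4 known points determine the degree-3 polynomial uniquely.
Write g(x) = ax^3 + bx^2 + cx + d. Substituting each data point gives a linear system:
  64a + 16b + 4c + d = -262
  125a + 25b + 5c + d = -543
  216a + 36b + 6c + d = -970
  512a + 64b + 8c + d = -2382
Solving the system yields a = -5, b = 2, c = 6, d = 2.
So g(x) = -5x^3 + 2x^2 + 6x + 2.
Then g(7) = -1573.

-1573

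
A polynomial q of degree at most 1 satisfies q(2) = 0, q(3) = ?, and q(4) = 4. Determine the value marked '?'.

2

The 2 known points determine the degree-1 polynomial uniquely.
Write q(t) = at + b. Substituting each data point gives a linear system:
  2a + b = 0
  4a + b = 4
Solving the system yields a = 2, b = -4.
So q(t) = 2t - 4.
Then q(3) = 2.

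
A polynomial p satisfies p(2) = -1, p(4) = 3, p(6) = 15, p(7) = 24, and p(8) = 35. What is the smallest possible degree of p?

Divided differences on the nodes 2, 4, 6, 7, 8:
  order 0: -1  3  15  24  35
  order 1: 2  6  9  11
  order 2: 1  1  1
  order 3: 0  0
  order 4: 0
The order-2 divided differences are all 1 (nonzero) and every higher order vanishes, so the data lies on a polynomial of degree exactly 2.

2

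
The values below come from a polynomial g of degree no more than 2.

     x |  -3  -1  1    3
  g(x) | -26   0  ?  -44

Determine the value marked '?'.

-6

The 3 known points determine the degree-2 polynomial uniquely.
Write g(x) = ax^2 + bx + c. Substituting each data point gives a linear system:
  9a - 3b + c = -26
  a - b + c = 0
  9a + 3b + c = -44
Solving the system yields a = -4, b = -3, c = 1.
So g(x) = -4x² - 3x + 1.
Then g(1) = -6.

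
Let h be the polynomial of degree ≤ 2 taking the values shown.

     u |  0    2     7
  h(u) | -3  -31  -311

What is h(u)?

h(u) = -6u^2 - 2u - 3

Write h(u) = au^2 + bu + c. Substituting each data point gives a linear system:
  c = -3
  4a + 2b + c = -31
  49a + 7b + c = -311
Solving the system yields a = -6, b = -2, c = -3.
So h(u) = -6u^2 - 2u - 3.
Check: h(2) = -31. ✓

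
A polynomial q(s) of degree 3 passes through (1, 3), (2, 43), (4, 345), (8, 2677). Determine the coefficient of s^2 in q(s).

2

Write q(s) = as^3 + bs^2 + cs + d. Substituting each data point gives a linear system:
  a + b + c + d = 3
  8a + 4b + 2c + d = 43
  64a + 16b + 4c + d = 345
  512a + 64b + 8c + d = 2677
Solving the system yields a = 5, b = 2, c = -1, d = -3.
So q(s) = 5s^3 + 2s^2 - s - 3.
The coefficient of s^2 is 2.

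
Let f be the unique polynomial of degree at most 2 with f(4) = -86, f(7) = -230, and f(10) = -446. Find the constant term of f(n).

-6

Write f(n) = an^2 + bn + c. Substituting each data point gives a linear system:
  16a + 4b + c = -86
  49a + 7b + c = -230
  100a + 10b + c = -446
Solving the system yields a = -4, b = -4, c = -6.
So f(n) = -4n^2 - 4n - 6.
The constant term is -6.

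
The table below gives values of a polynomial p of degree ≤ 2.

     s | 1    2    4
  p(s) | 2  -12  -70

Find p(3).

-36

Using the Lagrange interpolation formula with nodes 1, 2, 4:
  L_0(s) = (s - 2)(s - 4) / 3
  L_1(s) = (s - 1)(s - 4) / -2
  L_2(s) = (s - 1)(s - 2) / 6
Then p(s) = 2·L_0(s) - 12·L_1(s) - 70·L_2(s).
Expanding and collecting terms gives p(s) = -5s² + s + 6.
Evaluating at s = 3: p(3) = -36.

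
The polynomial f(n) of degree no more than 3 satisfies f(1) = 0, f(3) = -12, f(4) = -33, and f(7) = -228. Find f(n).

f(n) = -n^3 + 3n^2 - 5n + 3

Write f(n) = an^3 + bn^2 + cn + d. Substituting each data point gives a linear system:
  a + b + c + d = 0
  27a + 9b + 3c + d = -12
  64a + 16b + 4c + d = -33
  343a + 49b + 7c + d = -228
Solving the system yields a = -1, b = 3, c = -5, d = 3.
So f(n) = -n³ + 3n² - 5n + 3.
Check: f(4) = -33. ✓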